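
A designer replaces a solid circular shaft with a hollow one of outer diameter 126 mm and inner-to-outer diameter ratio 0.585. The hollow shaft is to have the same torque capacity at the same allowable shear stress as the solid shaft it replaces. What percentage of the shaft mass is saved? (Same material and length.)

Equal τ_max and T ⇒ the solid shaft needs d_s³ = d_o³(1−k⁴), so d_s = 126·(1−0.585⁴)^(1/3) = 120.9 mm.
Area ratio A_h/A_s = d_o²(1−k²)/d_s² = (1−k²)/(1−k⁴)^(2/3) = 0.7147.
Mass saving = 1 − 0.7147 = 28.5 %.

28.5 %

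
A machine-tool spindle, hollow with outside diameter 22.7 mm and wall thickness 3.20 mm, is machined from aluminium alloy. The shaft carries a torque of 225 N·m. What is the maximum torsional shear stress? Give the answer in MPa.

133 MPa

J = π(d_o⁴ − d_i⁴)/32 = π(0.0227⁴ − 0.0163⁴)/32 = 1.914×10^-8 m⁴.
τ_max = T·r/J = 225.0 × 0.0113 / 1.914×10^-8 = 1.334×10^8 Pa.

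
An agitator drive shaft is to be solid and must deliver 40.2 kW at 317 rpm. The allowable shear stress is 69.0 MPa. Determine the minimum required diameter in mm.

44.7 mm

ω = 2π·317/60 = 33.20 rad/s, so T = P/ω = 40.2×10³ / 33.20 = 1211 N·m.
For a solid shaft τ_max = 16T/(πd³), so d = (16T/(π τ_allow))^(1/3) = (16·1211/(π·6.90×10^7))^(1/3) = 0.04471 m.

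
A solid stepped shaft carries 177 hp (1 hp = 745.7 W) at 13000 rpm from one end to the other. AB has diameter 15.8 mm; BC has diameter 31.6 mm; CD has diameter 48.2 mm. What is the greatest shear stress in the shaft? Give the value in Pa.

ω = 2π·13000/60 = 1361 rad/s, so T = P/ω = 177×745.7 / 1361 = 96.95 N·m.
Under the same torque, τ_max = 16T/(πd³) is largest where d is smallest — segment AB (d = 15.8 mm).
τ_max = 16·96.95/(π·(0.0158)³) = 1.252×10^8 Pa.

1.25e8 Pa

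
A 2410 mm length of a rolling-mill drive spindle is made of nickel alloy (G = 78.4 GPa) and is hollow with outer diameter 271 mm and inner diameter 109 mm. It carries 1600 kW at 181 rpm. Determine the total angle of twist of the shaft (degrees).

0.288°

ω = 2π·181/60 = 18.95 rad/s, so T = P/ω = 1600×10³ / 18.95 = 84410 N·m.
J = π(d_o⁴ − d_i⁴)/32 = π(0.271⁴ − 0.109⁴)/32 = 5.157×10^-4 m⁴.
θ = T·L/(G·J) = 84410 × 2.41 / (78.4×10⁹ × 5.157×10^-4) = 5.032×10^-3 rad.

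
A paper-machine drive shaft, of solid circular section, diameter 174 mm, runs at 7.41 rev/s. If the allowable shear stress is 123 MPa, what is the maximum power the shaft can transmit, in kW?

5920 kW

J = πd⁴/32 = π(0.174)⁴/32 = 8.999×10^-5 m⁴.
T_max = τ_allow·J/r = 1.23×10^8 × 8.999×10^-5 / 0.0870 = 127200 N·m.
ω = 2π·7.41 = 46.56 rad/s, so P_max = T_max·ω = 5.924×10^6 W.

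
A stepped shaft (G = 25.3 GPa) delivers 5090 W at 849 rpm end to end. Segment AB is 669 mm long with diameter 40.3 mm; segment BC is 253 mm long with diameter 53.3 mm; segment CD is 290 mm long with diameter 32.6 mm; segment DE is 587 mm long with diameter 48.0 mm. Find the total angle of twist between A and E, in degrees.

ω = 2π·849/60 = 88.91 rad/s, so T = P/ω = 5090 / 88.91 = 57.25 N·m.
J_AB = π(0.0403)⁴/32 = 2.59×10^-7 m⁴; J_BC = π(0.0533)⁴/32 = 7.92×10^-7 m⁴; J_CD = π(0.0326)⁴/32 = 1.11×10^-7 m⁴; J_DE = π(0.0480)⁴/32 = 5.21×10^-7 m⁴.
θ = (T/G)·Σ L_i/J_i = (57.25/25.3×10⁹)·(0.669/2.59×10^-7 + 0.253/7.92×10^-7 + 0.290/1.11×10^-7 + 0.587/5.21×10^-7) = 0.01504 rad.

0.861°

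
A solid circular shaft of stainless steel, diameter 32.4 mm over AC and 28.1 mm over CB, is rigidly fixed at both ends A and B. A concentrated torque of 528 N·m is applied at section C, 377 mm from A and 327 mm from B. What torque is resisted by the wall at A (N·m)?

Compatibility: T_A·a/J_AC = T_B·b/J_CB with T_A + T_B = T₀.
J_AC = 1.08×10^-7 m⁴, J_CB = 6.12×10^-8 m⁴, so T_A = T₀·(J_AC/a)/((J_AC/a)+(J_CB/b)) = 319.6 N·m, T_B = 208.4 N·m.

320 N·m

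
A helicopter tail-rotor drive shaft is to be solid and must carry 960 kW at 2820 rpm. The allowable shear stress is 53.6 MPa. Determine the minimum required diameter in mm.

67.6 mm

ω = 2π·2820/60 = 295.3 rad/s, so T = P/ω = 960×10³ / 295.3 = 3251 N·m.
For a solid shaft τ_max = 16T/(πd³), so d = (16T/(π τ_allow))^(1/3) = (16·3251/(π·5.36×10^7))^(1/3) = 0.06760 m.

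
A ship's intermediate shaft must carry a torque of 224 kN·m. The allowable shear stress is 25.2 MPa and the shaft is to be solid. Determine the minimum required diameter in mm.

356 mm

For a solid shaft τ_max = 16T/(πd³), so d = (16T/(π τ_allow))^(1/3) = (16·224000/(π·2.52×10^7))^(1/3) = 0.3564 m.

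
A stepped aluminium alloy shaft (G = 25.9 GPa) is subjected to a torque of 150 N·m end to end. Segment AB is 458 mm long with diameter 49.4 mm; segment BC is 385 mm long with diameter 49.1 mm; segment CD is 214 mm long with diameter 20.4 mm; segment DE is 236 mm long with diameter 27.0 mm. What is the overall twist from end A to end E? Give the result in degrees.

6.16°

J_AB = π(0.0494)⁴/32 = 5.85×10^-7 m⁴; J_BC = π(0.0491)⁴/32 = 5.71×10^-7 m⁴; J_CD = π(0.0204)⁴/32 = 1.70×10^-8 m⁴; J_DE = π(0.0270)⁴/32 = 5.22×10^-8 m⁴.
θ = (T/G)·Σ L_i/J_i = (150.0/25.9×10⁹)·(0.458/5.85×10^-7 + 0.385/5.71×10^-7 + 0.214/1.70×10^-8 + 0.236/5.22×10^-8) = 0.1075 rad.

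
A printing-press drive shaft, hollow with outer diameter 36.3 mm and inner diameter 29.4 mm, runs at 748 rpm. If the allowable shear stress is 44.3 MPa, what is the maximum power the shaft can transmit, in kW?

18.6 kW

J = π(d_o⁴ − d_i⁴)/32 = π(0.0363⁴ − 0.0294⁴)/32 = 9.711×10^-8 m⁴.
T_max = τ_allow·J/r = 4.43×10^7 × 9.711×10^-8 / 0.0181 = 237.0 N·m.
ω = 2π·748/60 = 78.33 rad/s, so P_max = T_max·ω = 1.857×10^4 W.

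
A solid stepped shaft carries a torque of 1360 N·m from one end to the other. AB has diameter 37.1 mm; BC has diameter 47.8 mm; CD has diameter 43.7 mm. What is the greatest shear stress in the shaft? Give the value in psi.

Under the same torque, τ_max = 16T/(πd³) is largest where d is smallest — segment AB (d = 37.1 mm).
τ_max = 16·1360/(π·(0.0371)³) = 1.356×10^8 Pa.

19700 psi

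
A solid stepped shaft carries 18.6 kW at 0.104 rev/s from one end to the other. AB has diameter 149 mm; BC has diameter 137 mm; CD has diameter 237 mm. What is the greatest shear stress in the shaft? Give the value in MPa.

ω = 2π·0.104 = 0.6535 rad/s, so T = P/ω = 18.6×10³ / 0.6535 = 28460 N·m.
Under the same torque, τ_max = 16T/(πd³) is largest where d is smallest — segment BC (d = 137 mm).
τ_max = 16·28460/(π·(0.137)³) = 5.638×10^7 Pa.

56.4 MPa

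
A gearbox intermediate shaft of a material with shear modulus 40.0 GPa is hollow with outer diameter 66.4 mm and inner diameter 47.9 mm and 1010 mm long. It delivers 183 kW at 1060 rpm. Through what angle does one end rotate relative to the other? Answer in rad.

0.0299 rad

ω = 2π·1060/60 = 111.0 rad/s, so T = P/ω = 183×10³ / 111.0 = 1649 N·m.
J = π(d_o⁴ − d_i⁴)/32 = π(0.0664⁴ − 0.0479⁴)/32 = 1.392×10^-6 m⁴.
θ = T·L/(G·J) = 1649 × 1.01 / (40.0×10⁹ × 1.392×10^-6) = 0.02991 rad.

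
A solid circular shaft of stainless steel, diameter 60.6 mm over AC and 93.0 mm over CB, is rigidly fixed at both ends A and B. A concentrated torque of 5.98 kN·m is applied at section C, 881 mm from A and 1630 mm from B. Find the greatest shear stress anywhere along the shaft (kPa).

Compatibility: T_A·a/J_AC = T_B·b/J_CB with T_A + T_B = T₀.
J_AC = 1.32×10^-6 m⁴, J_CB = 7.34×10^-6 m⁴, so T_A = T₀·(J_AC/a)/((J_AC/a)+(J_CB/b)) = 1496 N·m, T_B = 4484 N·m.
τ in each portion: τ_AC = 3.42×10^7 Pa, τ_CB = 2.84×10^7 Pa; maximum is in AC.
τ_max = T_AC·r/J = 1496·0.0303/1.32×10^-6 = 3.423×10^7 Pa.

34200 kPa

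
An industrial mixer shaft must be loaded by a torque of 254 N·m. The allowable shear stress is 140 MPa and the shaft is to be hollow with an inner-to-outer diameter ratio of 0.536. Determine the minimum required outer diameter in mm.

For a hollow shaft with d_i/d_o = 0.536: τ_max = 16T/(π d_o³ (1−k⁴)), so d_o = [16T/(π τ_allow (1−k⁴))]^(1/3) = [16·254.0/(π·1.40×10^8·0.9175)]^(1/3) = 0.02160 m.

21.6 mm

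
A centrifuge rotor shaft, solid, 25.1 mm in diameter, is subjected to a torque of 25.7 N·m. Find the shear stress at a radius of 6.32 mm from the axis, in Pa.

4.17e6 Pa

J = πd⁴/32 = π(0.0251)⁴/32 = 3.897×10^-8 m⁴.
Shear stress varies linearly with radius: τ = T·r/J = 25.70 × 0.00632 / 3.897×10^-8 = 4.168×10^6 Pa.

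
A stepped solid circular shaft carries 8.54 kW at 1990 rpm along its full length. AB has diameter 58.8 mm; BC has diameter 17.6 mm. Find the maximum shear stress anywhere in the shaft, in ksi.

5.55 ksi

ω = 2π·1990/60 = 208.4 rad/s, so T = P/ω = 8.54×10³ / 208.4 = 40.98 N·m.
Under the same torque, τ_max = 16T/(πd³) is largest where d is smallest — segment BC (d = 17.6 mm).
τ_max = 16·40.98/(π·(0.0176)³) = 3.828×10^7 Pa.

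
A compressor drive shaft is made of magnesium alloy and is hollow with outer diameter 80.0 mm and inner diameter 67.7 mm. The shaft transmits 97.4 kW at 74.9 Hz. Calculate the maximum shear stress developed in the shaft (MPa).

4.23 MPa

ω = 2π·74.9 = 470.6 rad/s, so T = P/ω = 97.4×10³ / 470.6 = 207.0 N·m.
J = π(d_o⁴ − d_i⁴)/32 = π(0.0800⁴ − 0.0677⁴)/32 = 1.959×10^-6 m⁴.
τ_max = T·r/J = 207.0 × 0.0400 / 1.959×10^-6 = 4.226×10^6 Pa.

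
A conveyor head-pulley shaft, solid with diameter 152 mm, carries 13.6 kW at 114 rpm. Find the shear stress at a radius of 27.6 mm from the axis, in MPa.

ω = 2π·114/60 = 11.94 rad/s, so T = P/ω = 13.6×10³ / 11.94 = 1139 N·m.
J = πd⁴/32 = π(0.152)⁴/32 = 5.241×10^-5 m⁴.
Shear stress varies linearly with radius: τ = T·r/J = 1139 × 0.0276 / 5.241×10^-5 = 6.000×10^5 Pa.

0.600 MPa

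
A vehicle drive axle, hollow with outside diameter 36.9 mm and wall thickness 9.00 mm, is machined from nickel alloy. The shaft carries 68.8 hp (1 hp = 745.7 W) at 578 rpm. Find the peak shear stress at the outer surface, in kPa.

ω = 2π·578/60 = 60.53 rad/s, so T = P/ω = 68.8×745.7 / 60.53 = 847.6 N·m.
J = π(d_o⁴ − d_i⁴)/32 = π(0.0369⁴ − 0.0189⁴)/32 = 1.695×10^-7 m⁴.
τ_max = T·r/J = 847.6 × 0.0184 / 1.695×10^-7 = 9.227×10^7 Pa.

92300 kPa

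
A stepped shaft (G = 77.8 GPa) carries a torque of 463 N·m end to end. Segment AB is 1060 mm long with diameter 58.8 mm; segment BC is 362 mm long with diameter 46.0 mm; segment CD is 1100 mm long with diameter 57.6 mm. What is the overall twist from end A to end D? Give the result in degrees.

0.936°

J_AB = π(0.0588)⁴/32 = 1.17×10^-6 m⁴; J_BC = π(0.0460)⁴/32 = 4.40×10^-7 m⁴; J_CD = π(0.0576)⁴/32 = 1.08×10^-6 m⁴.
θ = (T/G)·Σ L_i/J_i = (463.0/77.8×10⁹)·(1.06/1.17×10^-6 + 0.362/4.40×10^-7 + 1.10/1.08×10^-6) = 0.01633 rad.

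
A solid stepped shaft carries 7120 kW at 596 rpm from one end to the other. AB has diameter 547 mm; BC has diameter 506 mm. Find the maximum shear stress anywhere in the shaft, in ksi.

ω = 2π·596/60 = 62.41 rad/s, so T = P/ω = 7120×10³ / 62.41 = 114100 N·m.
Under the same torque, τ_max = 16T/(πd³) is largest where d is smallest — segment BC (d = 506 mm).
τ_max = 16·114100/(π·(0.506)³) = 4.485×10^6 Pa.

0.650 ksi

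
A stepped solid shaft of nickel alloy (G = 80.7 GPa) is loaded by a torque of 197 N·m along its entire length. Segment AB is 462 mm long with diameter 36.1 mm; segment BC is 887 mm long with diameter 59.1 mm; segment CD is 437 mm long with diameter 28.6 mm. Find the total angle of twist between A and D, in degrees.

J_AB = π(0.0361)⁴/32 = 1.67×10^-7 m⁴; J_BC = π(0.0591)⁴/32 = 1.20×10^-6 m⁴; J_CD = π(0.0286)⁴/32 = 6.57×10^-8 m⁴.
θ = (T/G)·Σ L_i/J_i = (197.0/80.7×10⁹)·(0.462/1.67×10^-7 + 0.887/1.20×10^-6 + 0.437/6.57×10^-8) = 0.02481 rad.

1.42°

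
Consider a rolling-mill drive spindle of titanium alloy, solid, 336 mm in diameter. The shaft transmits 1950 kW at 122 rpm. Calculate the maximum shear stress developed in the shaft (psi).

2970 psi

ω = 2π·122/60 = 12.78 rad/s, so T = P/ω = 1950×10³ / 12.78 = 152600 N·m.
J = πd⁴/32 = π(0.336)⁴/32 = 1.251×10^-3 m⁴.
τ_max = T·r/J = 152600 × 0.168 / 1.251×10^-3 = 2.049×10^7 Pa.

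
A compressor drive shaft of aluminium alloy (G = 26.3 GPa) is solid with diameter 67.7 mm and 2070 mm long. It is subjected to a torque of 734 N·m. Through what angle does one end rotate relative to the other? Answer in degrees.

1.61°

J = πd⁴/32 = π(0.0677)⁴/32 = 2.062×10^-6 m⁴.
θ = T·L/(G·J) = 734.0 × 2.07 / (26.3×10⁹ × 2.062×10^-6) = 0.02801 rad.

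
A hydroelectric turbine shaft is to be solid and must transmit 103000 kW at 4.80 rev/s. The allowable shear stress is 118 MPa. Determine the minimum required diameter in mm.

ω = 2π·4.80 = 30.16 rad/s, so T = P/ω = 103000×10³ / 30.16 = 3.415e6 N·m.
For a solid shaft τ_max = 16T/(πd³), so d = (16T/(π τ_allow))^(1/3) = (16·3.415e6/(π·1.18×10^8))^(1/3) = 0.5282 m.

528 mm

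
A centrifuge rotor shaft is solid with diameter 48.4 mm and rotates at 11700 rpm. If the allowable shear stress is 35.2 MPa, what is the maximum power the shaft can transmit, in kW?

960 kW

J = πd⁴/32 = π(0.0484)⁴/32 = 5.387×10^-7 m⁴.
T_max = τ_allow·J/r = 3.52×10^7 × 5.387×10^-7 / 0.0242 = 783.6 N·m.
ω = 2π·11700/60 = 1225 rad/s, so P_max = T_max·ω = 9.601×10^5 W.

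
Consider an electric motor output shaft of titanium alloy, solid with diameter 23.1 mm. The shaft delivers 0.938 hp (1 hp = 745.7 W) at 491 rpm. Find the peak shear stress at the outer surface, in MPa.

5.62 MPa

ω = 2π·491/60 = 51.42 rad/s, so T = P/ω = 0.938×745.7 / 51.42 = 13.60 N·m.
J = πd⁴/32 = π(0.0231)⁴/32 = 2.795×10^-8 m⁴.
τ_max = T·r/J = 13.60 × 0.0116 / 2.795×10^-8 = 5.621×10^6 Pa.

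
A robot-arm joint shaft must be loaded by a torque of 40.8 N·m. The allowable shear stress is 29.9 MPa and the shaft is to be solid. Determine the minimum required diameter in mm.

19.1 mm

For a solid shaft τ_max = 16T/(πd³), so d = (16T/(π τ_allow))^(1/3) = (16·40.80/(π·2.99×10^7))^(1/3) = 0.01908 m.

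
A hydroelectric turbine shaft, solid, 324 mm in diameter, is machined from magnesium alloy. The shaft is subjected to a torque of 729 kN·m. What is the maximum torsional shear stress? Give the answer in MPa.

109 MPa

J = πd⁴/32 = π(0.324)⁴/32 = 1.082×10^-3 m⁴.
τ_max = T·r/J = 729000 × 0.162 / 1.082×10^-3 = 1.092×10^8 Pa.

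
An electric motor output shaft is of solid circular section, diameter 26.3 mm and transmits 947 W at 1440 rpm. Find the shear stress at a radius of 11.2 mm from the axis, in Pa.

ω = 2π·1440/60 = 150.8 rad/s, so T = P/ω = 947 / 150.8 = 6.280 N·m.
J = πd⁴/32 = π(0.0263)⁴/32 = 4.697×10^-8 m⁴.
Shear stress varies linearly with radius: τ = T·r/J = 6.280 × 0.0112 / 4.697×10^-8 = 1.497×10^6 Pa.

1.50e6 Pa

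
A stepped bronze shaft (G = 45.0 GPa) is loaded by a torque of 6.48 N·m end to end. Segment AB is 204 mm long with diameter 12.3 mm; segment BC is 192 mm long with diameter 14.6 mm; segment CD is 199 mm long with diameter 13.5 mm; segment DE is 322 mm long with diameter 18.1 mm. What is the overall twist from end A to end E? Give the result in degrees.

1.86°

J_AB = π(0.0123)⁴/32 = 2.25×10^-9 m⁴; J_BC = π(0.0146)⁴/32 = 4.46×10^-9 m⁴; J_CD = π(0.0135)⁴/32 = 3.26×10^-9 m⁴; J_DE = π(0.0181)⁴/32 = 1.05×10^-8 m⁴.
θ = (T/G)·Σ L_i/J_i = (6.480/45.0×10⁹)·(0.204/2.25×10^-9 + 0.192/4.46×10^-9 + 0.199/3.26×10^-9 + 0.322/1.05×10^-8) = 0.03246 rad.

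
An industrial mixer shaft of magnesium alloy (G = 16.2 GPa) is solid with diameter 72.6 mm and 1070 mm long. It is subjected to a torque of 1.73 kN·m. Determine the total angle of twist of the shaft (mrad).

41.9 mrad

J = πd⁴/32 = π(0.0726)⁴/32 = 2.727×10^-6 m⁴.
θ = T·L/(G·J) = 1730 × 1.07 / (16.2×10⁹ × 2.727×10^-6) = 0.04190 rad.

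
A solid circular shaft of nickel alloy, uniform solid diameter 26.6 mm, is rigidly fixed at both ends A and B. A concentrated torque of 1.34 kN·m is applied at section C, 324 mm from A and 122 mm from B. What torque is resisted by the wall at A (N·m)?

367 N·m

With uniform GJ and both ends fixed, compatibility θ_AC = θ_CB gives T_A·a = T_B·b, together with T_A + T_B = T₀.
T_A = T₀·b/(a+b) = 1340·122/446.0 = 366.5 N·m; T_B = 973.5 N·m.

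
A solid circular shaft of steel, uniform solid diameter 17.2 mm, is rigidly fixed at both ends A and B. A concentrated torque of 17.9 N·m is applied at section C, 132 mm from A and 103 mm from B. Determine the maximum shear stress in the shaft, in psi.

1460 psi

With uniform GJ and both ends fixed, compatibility θ_AC = θ_CB gives T_A·a = T_B·b, together with T_A + T_B = T₀.
T_A = T₀·b/(a+b) = 17.90·103/235.0 = 7.846 N·m; T_B = 10.05 N·m.
τ in each portion: τ_AC = 7.85×10^6 Pa, τ_CB = 1.01×10^7 Pa; maximum is in CB.
τ_max = T_CB·r/J = 10.05·0.00860/8.59×10^-9 = 1.006×10^7 Pa.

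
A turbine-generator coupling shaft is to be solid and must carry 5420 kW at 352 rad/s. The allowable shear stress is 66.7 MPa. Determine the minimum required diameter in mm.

106 mm

ω = 352 rad/s, so T = P/ω = 5420×10³ / 352.0 = 15400 N·m.
For a solid shaft τ_max = 16T/(πd³), so d = (16T/(π τ_allow))^(1/3) = (16·15400/(π·6.67×10^7))^(1/3) = 0.1055 m.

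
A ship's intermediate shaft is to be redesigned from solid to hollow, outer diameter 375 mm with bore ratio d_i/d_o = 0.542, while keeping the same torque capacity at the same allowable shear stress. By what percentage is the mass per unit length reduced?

Equal τ_max and T ⇒ the solid shaft needs d_s³ = d_o³(1−k⁴), so d_s = 375·(1−0.542⁴)^(1/3) = 363.9 mm.
Area ratio A_h/A_s = d_o²(1−k²)/d_s² = (1−k²)/(1−k⁴)^(2/3) = 0.7500.
Mass saving = 1 − 0.7500 = 25.0 %.

25.0 %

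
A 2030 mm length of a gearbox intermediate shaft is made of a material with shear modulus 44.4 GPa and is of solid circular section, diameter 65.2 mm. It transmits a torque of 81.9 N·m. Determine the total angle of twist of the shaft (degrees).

J = πd⁴/32 = π(0.0652)⁴/32 = 1.774×10^-6 m⁴.
θ = T·L/(G·J) = 81.90 × 2.03 / (44.4×10⁹ × 1.774×10^-6) = 2.111×10^-3 rad.

0.121°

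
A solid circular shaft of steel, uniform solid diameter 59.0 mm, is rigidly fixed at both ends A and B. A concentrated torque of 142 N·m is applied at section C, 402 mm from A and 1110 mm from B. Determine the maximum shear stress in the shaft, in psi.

With uniform GJ and both ends fixed, compatibility θ_AC = θ_CB gives T_A·a = T_B·b, together with T_A + T_B = T₀.
T_A = T₀·b/(a+b) = 142.0·1110/1512 = 104.2 N·m; T_B = 37.75 N·m.
τ in each portion: τ_AC = 2.59×10^6 Pa, τ_CB = 9.36×10^5 Pa; maximum is in AC.
τ_max = T_AC·r/J = 104.2·0.0295/1.19×10^-6 = 2.585×10^6 Pa.

375 psi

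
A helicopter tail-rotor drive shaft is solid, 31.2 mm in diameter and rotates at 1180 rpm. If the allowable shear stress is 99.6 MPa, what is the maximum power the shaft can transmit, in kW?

73.4 kW

J = πd⁴/32 = π(0.0312)⁴/32 = 9.303×10^-8 m⁴.
T_max = τ_allow·J/r = 9.96×10^7 × 9.303×10^-8 / 0.0156 = 594.0 N·m.
ω = 2π·1180/60 = 123.6 rad/s, so P_max = T_max·ω = 7.339×10^4 W.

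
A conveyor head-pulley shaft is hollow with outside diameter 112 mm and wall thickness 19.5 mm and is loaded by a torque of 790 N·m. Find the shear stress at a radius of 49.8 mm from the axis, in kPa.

3110 kPa

J = π(d_o⁴ − d_i⁴)/32 = π(0.112⁴ − 0.0730⁴)/32 = 1.266×10^-5 m⁴.
Shear stress varies linearly with radius: τ = T·r/J = 790.0 × 0.0498 / 1.266×10^-5 = 3.108×10^6 Pa.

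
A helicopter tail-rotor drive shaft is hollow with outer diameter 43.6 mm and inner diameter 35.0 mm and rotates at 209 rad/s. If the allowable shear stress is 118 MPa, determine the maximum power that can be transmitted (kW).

J = π(d_o⁴ − d_i⁴)/32 = π(0.0436⁴ − 0.0350⁴)/32 = 2.074×10^-7 m⁴.
T_max = τ_allow·J/r = 1.18×10^8 × 2.074×10^-7 / 0.0218 = 1123 N·m.
ω = 209 rad/s, so P_max = T_max·ω = 2.347×10^5 W.

235 kW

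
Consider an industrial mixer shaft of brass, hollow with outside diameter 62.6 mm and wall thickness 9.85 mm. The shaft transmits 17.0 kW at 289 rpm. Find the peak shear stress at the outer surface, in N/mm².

ω = 2π·289/60 = 30.26 rad/s, so T = P/ω = 17.0×10³ / 30.26 = 561.7 N·m.
J = π(d_o⁴ − d_i⁴)/32 = π(0.0626⁴ − 0.0429⁴)/32 = 1.175×10^-6 m⁴.
τ_max = T·r/J = 561.7 × 0.0313 / 1.175×10^-6 = 1.496×10^7 Pa.

15.0 N/mm²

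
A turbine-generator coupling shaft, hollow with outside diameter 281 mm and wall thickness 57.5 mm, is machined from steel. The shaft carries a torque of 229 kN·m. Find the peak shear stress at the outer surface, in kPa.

J = π(d_o⁴ − d_i⁴)/32 = π(0.281⁴ − 0.166⁴)/32 = 5.376×10^-4 m⁴.
τ_max = T·r/J = 229000 × 0.141 / 5.376×10^-4 = 5.985×10^7 Pa.

59900 kPa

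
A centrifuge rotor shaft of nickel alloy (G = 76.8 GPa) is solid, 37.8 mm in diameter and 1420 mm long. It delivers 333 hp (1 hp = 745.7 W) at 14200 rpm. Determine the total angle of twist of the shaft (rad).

ω = 2π·14200/60 = 1487 rad/s, so T = P/ω = 333×745.7 / 1487 = 167.0 N·m.
J = πd⁴/32 = π(0.0378)⁴/32 = 2.004×10^-7 m⁴.
θ = T·L/(G·J) = 167.0 × 1.42 / (76.8×10⁹ × 2.004×10^-7) = 0.01540 rad.

0.0154 rad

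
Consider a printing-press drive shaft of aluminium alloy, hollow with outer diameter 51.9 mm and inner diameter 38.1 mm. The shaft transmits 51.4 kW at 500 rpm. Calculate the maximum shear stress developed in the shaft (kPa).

50400 kPa

ω = 2π·500/60 = 52.36 rad/s, so T = P/ω = 51.4×10³ / 52.36 = 981.7 N·m.
J = π(d_o⁴ − d_i⁴)/32 = π(0.0519⁴ − 0.0381⁴)/32 = 5.054×10^-7 m⁴.
τ_max = T·r/J = 981.7 × 0.0260 / 5.054×10^-7 = 5.040×10^7 Pa.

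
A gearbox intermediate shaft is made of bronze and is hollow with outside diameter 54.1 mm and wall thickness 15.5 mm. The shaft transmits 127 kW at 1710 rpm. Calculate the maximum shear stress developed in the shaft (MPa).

ω = 2π·1710/60 = 179.1 rad/s, so T = P/ω = 127×10³ / 179.1 = 709.2 N·m.
J = π(d_o⁴ − d_i⁴)/32 = π(0.0541⁴ − 0.0231⁴)/32 = 8.130×10^-7 m⁴.
τ_max = T·r/J = 709.2 × 0.0271 / 8.130×10^-7 = 2.360×10^7 Pa.

23.6 MPa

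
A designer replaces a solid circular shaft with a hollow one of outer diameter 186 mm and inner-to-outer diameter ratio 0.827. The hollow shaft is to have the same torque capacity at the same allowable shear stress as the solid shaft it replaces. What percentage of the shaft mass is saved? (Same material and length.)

51.9 %

Equal τ_max and T ⇒ the solid shaft needs d_s³ = d_o³(1−k⁴), so d_s = 186·(1−0.827⁴)^(1/3) = 150.7 mm.
Area ratio A_h/A_s = d_o²(1−k²)/d_s² = (1−k²)/(1−k⁴)^(2/3) = 0.4813.
Mass saving = 1 − 0.4813 = 51.9 %.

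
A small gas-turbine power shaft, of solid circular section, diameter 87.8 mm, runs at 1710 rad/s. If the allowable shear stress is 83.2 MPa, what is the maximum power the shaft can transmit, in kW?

18900 kW

J = πd⁴/32 = π(0.0878)⁴/32 = 5.834×10^-6 m⁴.
T_max = τ_allow·J/r = 8.32×10^7 × 5.834×10^-6 / 0.0439 = 11060 N·m.
ω = 1710 rad/s, so P_max = T_max·ω = 1.891×10^7 W.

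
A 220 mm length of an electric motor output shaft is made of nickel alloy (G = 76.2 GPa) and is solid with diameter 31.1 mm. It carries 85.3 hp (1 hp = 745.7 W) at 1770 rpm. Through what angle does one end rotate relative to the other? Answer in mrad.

10.8 mrad

ω = 2π·1770/60 = 185.4 rad/s, so T = P/ω = 85.3×745.7 / 185.4 = 343.2 N·m.
J = πd⁴/32 = π(0.0311)⁴/32 = 9.184×10^-8 m⁴.
θ = T·L/(G·J) = 343.2 × 0.220 / (76.2×10⁹ × 9.184×10^-8) = 0.01079 rad.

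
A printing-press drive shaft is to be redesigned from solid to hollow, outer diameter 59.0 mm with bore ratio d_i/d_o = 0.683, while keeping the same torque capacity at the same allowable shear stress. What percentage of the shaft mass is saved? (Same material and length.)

37.2 %

Equal τ_max and T ⇒ the solid shaft needs d_s³ = d_o³(1−k⁴), so d_s = 59.0·(1−0.683⁴)^(1/3) = 54.37 mm.
Area ratio A_h/A_s = d_o²(1−k²)/d_s² = (1−k²)/(1−k⁴)^(2/3) = 0.6283.
Mass saving = 1 − 0.6283 = 37.2 %.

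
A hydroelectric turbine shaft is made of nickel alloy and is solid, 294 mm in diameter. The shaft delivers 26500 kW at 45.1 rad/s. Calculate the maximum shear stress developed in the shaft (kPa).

118000 kPa

ω = 45.1 rad/s, so T = P/ω = 26500×10³ / 45.10 = 587600 N·m.
J = πd⁴/32 = π(0.294)⁴/32 = 7.335×10^-4 m⁴.
τ_max = T·r/J = 587600 × 0.147 / 7.335×10^-4 = 1.178×10^8 Pa.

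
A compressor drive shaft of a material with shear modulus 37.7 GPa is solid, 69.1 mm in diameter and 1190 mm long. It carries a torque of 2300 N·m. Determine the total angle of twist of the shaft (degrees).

1.86°

J = πd⁴/32 = π(0.0691)⁴/32 = 2.238×10^-6 m⁴.
θ = T·L/(G·J) = 2300 × 1.19 / (37.7×10⁹ × 2.238×10^-6) = 0.03244 rad.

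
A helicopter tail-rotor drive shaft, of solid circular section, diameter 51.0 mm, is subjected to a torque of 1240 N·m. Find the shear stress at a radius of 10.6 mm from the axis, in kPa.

19800 kPa

J = πd⁴/32 = π(0.0510)⁴/32 = 6.642×10^-7 m⁴.
Shear stress varies linearly with radius: τ = T·r/J = 1240 × 0.0106 / 6.642×10^-7 = 1.979×10^7 Pa.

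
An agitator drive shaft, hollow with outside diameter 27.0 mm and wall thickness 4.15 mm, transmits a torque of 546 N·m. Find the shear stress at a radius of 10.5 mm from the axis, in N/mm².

J = π(d_o⁴ − d_i⁴)/32 = π(0.0270⁴ − 0.0187⁴)/32 = 4.017×10^-8 m⁴.
Shear stress varies linearly with radius: τ = T·r/J = 546.0 × 0.0105 / 4.017×10^-8 = 1.427×10^8 Pa.

143 N/mm²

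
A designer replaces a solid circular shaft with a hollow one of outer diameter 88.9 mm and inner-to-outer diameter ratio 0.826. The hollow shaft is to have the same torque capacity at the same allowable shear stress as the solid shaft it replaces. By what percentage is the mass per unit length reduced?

51.8 %

Equal τ_max and T ⇒ the solid shaft needs d_s³ = d_o³(1−k⁴), so d_s = 88.9·(1−0.826⁴)^(1/3) = 72.15 mm.
Area ratio A_h/A_s = d_o²(1−k²)/d_s² = (1−k²)/(1−k⁴)^(2/3) = 0.4824.
Mass saving = 1 − 0.4824 = 51.8 %.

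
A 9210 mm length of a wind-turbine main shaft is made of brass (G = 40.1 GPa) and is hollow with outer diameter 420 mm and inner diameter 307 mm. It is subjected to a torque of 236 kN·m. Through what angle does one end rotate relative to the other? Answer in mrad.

24.8 mrad

J = π(d_o⁴ − d_i⁴)/32 = π(0.420⁴ − 0.307⁴)/32 = 2.183×10^-3 m⁴.
θ = T·L/(G·J) = 236000 × 9.21 / (40.1×10⁹ × 2.183×10^-3) = 0.02483 rad.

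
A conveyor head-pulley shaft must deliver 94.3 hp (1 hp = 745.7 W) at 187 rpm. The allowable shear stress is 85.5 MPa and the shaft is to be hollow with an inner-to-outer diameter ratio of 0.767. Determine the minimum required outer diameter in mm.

ω = 2π·187/60 = 19.58 rad/s, so T = P/ω = 94.3×745.7 / 19.58 = 3591 N·m.
For a hollow shaft with d_i/d_o = 0.767: τ_max = 16T/(π d_o³ (1−k⁴)), so d_o = [16T/(π τ_allow (1−k⁴))]^(1/3) = [16·3591/(π·8.55×10^7·0.6539)]^(1/3) = 0.06890 m.

68.9 mm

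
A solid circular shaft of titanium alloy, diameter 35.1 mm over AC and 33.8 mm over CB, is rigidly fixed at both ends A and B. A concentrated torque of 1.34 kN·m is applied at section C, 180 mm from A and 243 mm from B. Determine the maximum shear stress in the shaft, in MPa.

96.4 MPa

Compatibility: T_A·a/J_AC = T_B·b/J_CB with T_A + T_B = T₀.
J_AC = 1.49×10^-7 m⁴, J_CB = 1.28×10^-7 m⁴, so T_A = T₀·(J_AC/a)/((J_AC/a)+(J_CB/b)) = 818.6 N·m, T_B = 521.4 N·m.
τ in each portion: τ_AC = 9.64×10^7 Pa, τ_CB = 6.88×10^7 Pa; maximum is in AC.
τ_max = T_AC·r/J = 818.6·0.0175/1.49×10^-7 = 9.641×10^7 Pa.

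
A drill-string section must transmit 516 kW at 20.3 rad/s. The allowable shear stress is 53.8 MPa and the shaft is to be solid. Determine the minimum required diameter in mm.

ω = 20.3 rad/s, so T = P/ω = 516×10³ / 20.30 = 25420 N·m.
For a solid shaft τ_max = 16T/(πd³), so d = (16T/(π τ_allow))^(1/3) = (16·25420/(π·5.38×10^7))^(1/3) = 0.1340 m.

134 mm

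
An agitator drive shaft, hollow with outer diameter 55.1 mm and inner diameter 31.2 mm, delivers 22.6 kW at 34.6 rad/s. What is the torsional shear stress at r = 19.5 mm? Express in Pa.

ω = 34.6 rad/s, so T = P/ω = 22.6×10³ / 34.60 = 653.2 N·m.
J = π(d_o⁴ − d_i⁴)/32 = π(0.0551⁴ − 0.0312⁴)/32 = 8.119×10^-7 m⁴.
Shear stress varies linearly with radius: τ = T·r/J = 653.2 × 0.0195 / 8.119×10^-7 = 1.569×10^7 Pa.

1.57e7 Pa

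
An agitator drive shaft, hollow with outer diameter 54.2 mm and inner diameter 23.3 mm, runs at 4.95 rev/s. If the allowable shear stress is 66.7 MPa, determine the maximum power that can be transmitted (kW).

62.6 kW

J = π(d_o⁴ − d_i⁴)/32 = π(0.0542⁴ − 0.0233⁴)/32 = 8.183×10^-7 m⁴.
T_max = τ_allow·J/r = 6.67×10^7 × 8.183×10^-7 / 0.0271 = 2014 N·m.
ω = 2π·4.95 = 31.10 rad/s, so P_max = T_max·ω = 6.264×10^4 W.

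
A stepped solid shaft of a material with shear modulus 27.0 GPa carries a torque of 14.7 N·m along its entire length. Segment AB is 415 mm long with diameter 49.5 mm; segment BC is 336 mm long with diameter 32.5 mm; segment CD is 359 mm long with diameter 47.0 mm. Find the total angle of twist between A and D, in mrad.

2.46 mrad

J_AB = π(0.0495)⁴/32 = 5.89×10^-7 m⁴; J_BC = π(0.0325)⁴/32 = 1.10×10^-7 m⁴; J_CD = π(0.0470)⁴/32 = 4.79×10^-7 m⁴.
θ = (T/G)·Σ L_i/J_i = (14.70/27.0×10⁹)·(0.415/5.89×10^-7 + 0.336/1.10×10^-7 + 0.359/4.79×10^-7) = 2.461×10^-3 rad.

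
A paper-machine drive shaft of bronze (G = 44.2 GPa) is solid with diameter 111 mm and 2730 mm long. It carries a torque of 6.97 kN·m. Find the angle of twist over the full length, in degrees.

J = πd⁴/32 = π(0.111)⁴/32 = 1.490×10^-5 m⁴.
θ = T·L/(G·J) = 6970 × 2.73 / (44.2×10⁹ × 1.490×10^-5) = 0.02889 rad.

1.66°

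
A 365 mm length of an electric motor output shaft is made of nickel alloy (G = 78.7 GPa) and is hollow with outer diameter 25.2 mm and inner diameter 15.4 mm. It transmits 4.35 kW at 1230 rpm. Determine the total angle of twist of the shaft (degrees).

0.263°

ω = 2π·1230/60 = 128.8 rad/s, so T = P/ω = 4.35×10³ / 128.8 = 33.77 N·m.
J = π(d_o⁴ − d_i⁴)/32 = π(0.0252⁴ − 0.0154⁴)/32 = 3.407×10^-8 m⁴.
θ = T·L/(G·J) = 33.77 × 0.365 / (78.7×10⁹ × 3.407×10^-8) = 4.597×10^-3 rad.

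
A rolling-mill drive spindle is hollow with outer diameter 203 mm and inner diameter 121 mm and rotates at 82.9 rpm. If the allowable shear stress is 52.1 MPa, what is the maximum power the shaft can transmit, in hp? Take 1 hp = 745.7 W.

871 hp

J = π(d_o⁴ − d_i⁴)/32 = π(0.203⁴ − 0.121⁴)/32 = 1.457×10^-4 m⁴.
T_max = τ_allow·J/r = 5.21×10^7 × 1.457×10^-4 / 0.102 = 74770 N·m.
ω = 2π·82.9/60 = 8.681 rad/s, so P_max = T_max·ω = 6.491×10^5 W.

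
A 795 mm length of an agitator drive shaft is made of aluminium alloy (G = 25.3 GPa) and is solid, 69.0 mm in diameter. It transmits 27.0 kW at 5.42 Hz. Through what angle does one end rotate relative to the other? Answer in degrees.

ω = 2π·5.42 = 34.05 rad/s, so T = P/ω = 27.0×10³ / 34.05 = 792.8 N·m.
J = πd⁴/32 = π(0.0690)⁴/32 = 2.225×10^-6 m⁴.
θ = T·L/(G·J) = 792.8 × 0.795 / (25.3×10⁹ × 2.225×10^-6) = 0.01120 rad.

0.641°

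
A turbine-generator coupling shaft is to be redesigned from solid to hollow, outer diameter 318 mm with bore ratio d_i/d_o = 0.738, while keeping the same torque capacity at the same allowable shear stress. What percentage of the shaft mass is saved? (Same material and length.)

Equal τ_max and T ⇒ the solid shaft needs d_s³ = d_o³(1−k⁴), so d_s = 318·(1−0.738⁴)^(1/3) = 282.8 mm.
Area ratio A_h/A_s = d_o²(1−k²)/d_s² = (1−k²)/(1−k⁴)^(2/3) = 0.5757.
Mass saving = 1 − 0.5757 = 42.4 %.

42.4 %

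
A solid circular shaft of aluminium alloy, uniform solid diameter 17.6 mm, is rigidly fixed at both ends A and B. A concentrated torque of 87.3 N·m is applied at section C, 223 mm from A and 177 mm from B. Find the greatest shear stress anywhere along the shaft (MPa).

With uniform GJ and both ends fixed, compatibility θ_AC = θ_CB gives T_A·a = T_B·b, together with T_A + T_B = T₀.
T_A = T₀·b/(a+b) = 87.30·177/400.0 = 38.63 N·m; T_B = 48.67 N·m.
τ in each portion: τ_AC = 3.61×10^7 Pa, τ_CB = 4.55×10^7 Pa; maximum is in CB.
τ_max = T_CB·r/J = 48.67·0.00880/9.42×10^-9 = 4.547×10^7 Pa.

45.5 MPa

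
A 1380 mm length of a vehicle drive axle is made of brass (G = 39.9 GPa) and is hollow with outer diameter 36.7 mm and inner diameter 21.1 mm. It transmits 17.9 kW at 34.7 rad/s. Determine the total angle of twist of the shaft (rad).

0.112 rad

ω = 34.7 rad/s, so T = P/ω = 17.9×10³ / 34.70 = 515.9 N·m.
J = π(d_o⁴ − d_i⁴)/32 = π(0.0367⁴ − 0.0211⁴)/32 = 1.586×10^-7 m⁴.
θ = T·L/(G·J) = 515.9 × 1.38 / (39.9×10⁹ × 1.586×10^-7) = 0.1125 rad.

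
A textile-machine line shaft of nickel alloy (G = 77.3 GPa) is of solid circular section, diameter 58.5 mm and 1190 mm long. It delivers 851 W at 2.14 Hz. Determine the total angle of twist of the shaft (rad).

8.47e-4 rad

ω = 2π·2.14 = 13.45 rad/s, so T = P/ω = 851 / 13.45 = 63.29 N·m.
J = πd⁴/32 = π(0.0585)⁴/32 = 1.150×10^-6 m⁴.
θ = T·L/(G·J) = 63.29 × 1.19 / (77.3×10⁹ × 1.150×10^-6) = 8.474×10^-4 rad.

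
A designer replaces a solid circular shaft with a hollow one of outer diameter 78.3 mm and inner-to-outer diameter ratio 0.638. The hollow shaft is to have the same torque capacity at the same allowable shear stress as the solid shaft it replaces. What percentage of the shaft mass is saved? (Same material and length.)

Equal τ_max and T ⇒ the solid shaft needs d_s³ = d_o³(1−k⁴), so d_s = 78.3·(1−0.638⁴)^(1/3) = 73.71 mm.
Area ratio A_h/A_s = d_o²(1−k²)/d_s² = (1−k²)/(1−k⁴)^(2/3) = 0.6691.
Mass saving = 1 − 0.6691 = 33.1 %.

33.1 %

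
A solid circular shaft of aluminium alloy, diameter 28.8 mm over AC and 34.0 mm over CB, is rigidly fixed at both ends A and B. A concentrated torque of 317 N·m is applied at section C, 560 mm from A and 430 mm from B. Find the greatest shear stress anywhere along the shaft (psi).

4270 psi

Compatibility: T_A·a/J_AC = T_B·b/J_CB with T_A + T_B = T₀.
J_AC = 6.75×10^-8 m⁴, J_CB = 1.31×10^-7 m⁴, so T_A = T₀·(J_AC/a)/((J_AC/a)+(J_CB/b)) = 89.81 N·m, T_B = 227.2 N·m.
τ in each portion: τ_AC = 1.91×10^7 Pa, τ_CB = 2.94×10^7 Pa; maximum is in CB.
τ_max = T_CB·r/J = 227.2·0.0170/1.31×10^-7 = 2.944×10^7 Pa.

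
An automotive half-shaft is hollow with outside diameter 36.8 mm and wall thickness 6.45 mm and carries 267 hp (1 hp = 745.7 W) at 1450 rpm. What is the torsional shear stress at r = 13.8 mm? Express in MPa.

ω = 2π·1450/60 = 151.8 rad/s, so T = P/ω = 267×745.7 / 151.8 = 1311 N·m.
J = π(d_o⁴ − d_i⁴)/32 = π(0.0368⁴ − 0.0239⁴)/32 = 1.480×10^-7 m⁴.
Shear stress varies linearly with radius: τ = T·r/J = 1311 × 0.0138 / 1.480×10^-7 = 1.222×10^8 Pa.

122 MPa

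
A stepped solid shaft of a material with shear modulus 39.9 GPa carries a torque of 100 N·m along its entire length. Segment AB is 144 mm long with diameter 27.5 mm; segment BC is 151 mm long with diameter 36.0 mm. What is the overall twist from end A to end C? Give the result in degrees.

0.500°

J_AB = π(0.0275)⁴/32 = 5.61×10^-8 m⁴; J_BC = π(0.0360)⁴/32 = 1.65×10^-7 m⁴.
θ = (T/G)·Σ L_i/J_i = (100.0/39.9×10⁹)·(0.144/5.61×10^-8 + 0.151/1.65×10^-7) = 8.723×10^-3 rad.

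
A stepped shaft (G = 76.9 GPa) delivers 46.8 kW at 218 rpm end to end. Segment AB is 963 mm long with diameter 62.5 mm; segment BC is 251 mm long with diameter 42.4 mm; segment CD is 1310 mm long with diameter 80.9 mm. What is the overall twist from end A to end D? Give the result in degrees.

ω = 2π·218/60 = 22.83 rad/s, so T = P/ω = 46.8×10³ / 22.83 = 2050 N·m.
J_AB = π(0.0625)⁴/32 = 1.50×10^-6 m⁴; J_BC = π(0.0424)⁴/32 = 3.17×10^-7 m⁴; J_CD = π(0.0809)⁴/32 = 4.21×10^-6 m⁴.
θ = (T/G)·Σ L_i/J_i = (2050/76.9×10⁹)·(0.963/1.50×10^-6 + 0.251/3.17×10^-7 + 1.31/4.21×10^-6) = 0.04653 rad.

2.67°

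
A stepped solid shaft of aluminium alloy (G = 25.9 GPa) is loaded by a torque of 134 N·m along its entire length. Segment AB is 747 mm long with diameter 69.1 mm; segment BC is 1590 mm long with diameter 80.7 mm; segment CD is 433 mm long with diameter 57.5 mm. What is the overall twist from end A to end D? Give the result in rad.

J_AB = π(0.0691)⁴/32 = 2.24×10^-6 m⁴; J_BC = π(0.0807)⁴/32 = 4.16×10^-6 m⁴; J_CD = π(0.0575)⁴/32 = 1.07×10^-6 m⁴.
θ = (T/G)·Σ L_i/J_i = (134.0/25.9×10⁹)·(0.747/2.24×10^-6 + 1.59/4.16×10^-6 + 0.433/1.07×10^-6) = 5.790×10^-3 rad.

0.00579 rad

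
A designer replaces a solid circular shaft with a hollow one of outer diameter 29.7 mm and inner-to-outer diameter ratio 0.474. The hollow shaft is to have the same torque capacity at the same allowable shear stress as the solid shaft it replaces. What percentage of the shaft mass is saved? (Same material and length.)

Equal τ_max and T ⇒ the solid shaft needs d_s³ = d_o³(1−k⁴), so d_s = 29.7·(1−0.474⁴)^(1/3) = 29.19 mm.
Area ratio A_h/A_s = d_o²(1−k²)/d_s² = (1−k²)/(1−k⁴)^(2/3) = 0.8026.
Mass saving = 1 − 0.8026 = 19.7 %.

19.7 %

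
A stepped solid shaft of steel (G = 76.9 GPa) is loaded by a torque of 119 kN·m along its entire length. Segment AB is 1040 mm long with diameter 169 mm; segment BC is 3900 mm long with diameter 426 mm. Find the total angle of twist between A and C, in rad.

0.0220 rad

J_AB = π(0.169)⁴/32 = 8.01×10^-5 m⁴; J_BC = π(0.426)⁴/32 = 3.23×10^-3 m⁴.
θ = (T/G)·Σ L_i/J_i = (119000/76.9×10⁹)·(1.04/8.01×10^-5 + 3.90/3.23×10^-3) = 0.02196 rad.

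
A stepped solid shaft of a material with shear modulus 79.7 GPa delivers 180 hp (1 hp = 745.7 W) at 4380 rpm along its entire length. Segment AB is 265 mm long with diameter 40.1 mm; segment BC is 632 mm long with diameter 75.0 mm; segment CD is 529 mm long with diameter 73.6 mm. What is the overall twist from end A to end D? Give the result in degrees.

0.301°

ω = 2π·4380/60 = 458.7 rad/s, so T = P/ω = 180×745.7 / 458.7 = 292.6 N·m.
J_AB = π(0.0401)⁴/32 = 2.54×10^-7 m⁴; J_BC = π(0.0750)⁴/32 = 3.11×10^-6 m⁴; J_CD = π(0.0736)⁴/32 = 2.88×10^-6 m⁴.
θ = (T/G)·Σ L_i/J_i = (292.6/79.7×10⁹)·(0.265/2.54×10^-7 + 0.632/3.11×10^-6 + 0.529/2.88×10^-6) = 5.254×10^-3 rad.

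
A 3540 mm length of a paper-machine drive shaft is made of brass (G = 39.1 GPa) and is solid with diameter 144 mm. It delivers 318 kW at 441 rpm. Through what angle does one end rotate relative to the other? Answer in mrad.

14.8 mrad

ω = 2π·441/60 = 46.18 rad/s, so T = P/ω = 318×10³ / 46.18 = 6886 N·m.
J = πd⁴/32 = π(0.144)⁴/32 = 4.221×10^-5 m⁴.
θ = T·L/(G·J) = 6886 × 3.54 / (39.1×10⁹ × 4.221×10^-5) = 0.01477 rad.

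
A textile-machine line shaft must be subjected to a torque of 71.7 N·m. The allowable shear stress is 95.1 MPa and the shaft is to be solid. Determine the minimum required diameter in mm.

For a solid shaft τ_max = 16T/(πd³), so d = (16T/(π τ_allow))^(1/3) = (16·71.70/(π·9.51×10^7))^(1/3) = 0.01566 m.

15.7 mm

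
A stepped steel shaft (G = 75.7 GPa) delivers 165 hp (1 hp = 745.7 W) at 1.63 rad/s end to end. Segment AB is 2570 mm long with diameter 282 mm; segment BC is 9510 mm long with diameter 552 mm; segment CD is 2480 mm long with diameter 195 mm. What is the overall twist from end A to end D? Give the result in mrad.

ω = 1.63 rad/s, so T = P/ω = 165×745.7 / 1.630 = 75480 N·m.
J_AB = π(0.282)⁴/32 = 6.21×10^-4 m⁴; J_BC = π(0.552)⁴/32 = 9.11×10^-3 m⁴; J_CD = π(0.195)⁴/32 = 1.42×10^-4 m⁴.
θ = (T/G)·Σ L_i/J_i = (75480/75.7×10⁹)·(2.57/6.21×10^-4 + 9.51/9.11×10^-3 + 2.48/1.42×10^-4) = 0.02259 rad.

22.6 mrad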